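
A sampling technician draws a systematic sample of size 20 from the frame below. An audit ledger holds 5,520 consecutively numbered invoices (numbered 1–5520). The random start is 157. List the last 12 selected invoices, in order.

k = N/n = 5520/20 = 276
9th selection = 157 + 8×276 = 2365
10th: 2365 + 276 = 2641
11th: 2641 + 276 = 2917
12th: 2917 + 276 = 3193
13th: 3193 + 276 = 3469
14th: 3469 + 276 = 3745
15th: 3745 + 276 = 4021
16th: 4021 + 276 = 4297
17th: 4297 + 276 = 4573
18th: 4573 + 276 = 4849
19th: 4849 + 276 = 5125
20th: 5125 + 276 = 5401

2365, 2641, 2917, 3193, 3469, 3745, 4021, 4297, 4573, 4849, 5125, 5401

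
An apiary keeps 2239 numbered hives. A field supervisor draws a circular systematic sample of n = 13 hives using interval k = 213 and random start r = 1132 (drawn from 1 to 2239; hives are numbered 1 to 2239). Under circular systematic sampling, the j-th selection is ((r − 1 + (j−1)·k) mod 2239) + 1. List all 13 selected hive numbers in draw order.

Selection 1: 1132
Selection 2: 1132 + 213 = 1345
Selection 3: 1345 + 213 = 1558
Selection 4: 1558 + 213 = 1771
Selection 5: 1771 + 213 = 1984
Selection 6: 1984 + 213 = 2197
Selection 7: 2197 + 213 = 2410 → 2410 − 2239 = 171
Selection 8: 171 + 213 = 384
Selection 9: 384 + 213 = 597
Selection 10: 597 + 213 = 810
Selection 11: 810 + 213 = 1023
Selection 12: 1023 + 213 = 1236
Selection 13: 1236 + 213 = 1449

1132, 1345, 1558, 1771, 1984, 2197, 171, 384, 597, 810, 1023, 1236, 1449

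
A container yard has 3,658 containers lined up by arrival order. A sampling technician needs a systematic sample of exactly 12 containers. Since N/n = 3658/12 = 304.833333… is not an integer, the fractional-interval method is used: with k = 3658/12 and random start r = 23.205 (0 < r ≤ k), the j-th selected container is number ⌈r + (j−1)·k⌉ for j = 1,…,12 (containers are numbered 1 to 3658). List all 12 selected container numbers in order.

j=1: r + 0k = 23.205 → ⌈·⌉ = 24
j=2: r + 1k = 328.038333… → ⌈·⌉ = 329
j=3: r + 2k = 632.871666… → ⌈·⌉ = 633
j=4: r + 3k = 937.705 → ⌈·⌉ = 938
j=5: r + 4k = 1242.538333… → ⌈·⌉ = 1243
j=6: r + 5k = 1547.371666… → ⌈·⌉ = 1548
j=7: r + 6k = 1852.205 → ⌈·⌉ = 1853
j=8: r + 7k = 2157.038333… → ⌈·⌉ = 2158
j=9: r + 8k = 2461.871666… → ⌈·⌉ = 2462
j=10: r + 9k = 2766.705 → ⌈·⌉ = 2767
j=11: r + 10k = 3071.538333… → ⌈·⌉ = 3072
j=12: r + 11k = 3376.371666… → ⌈·⌉ = 3377

24, 329, 633, 938, 1243, 1548, 1853, 2158, 2462, 2767, 3072, 3377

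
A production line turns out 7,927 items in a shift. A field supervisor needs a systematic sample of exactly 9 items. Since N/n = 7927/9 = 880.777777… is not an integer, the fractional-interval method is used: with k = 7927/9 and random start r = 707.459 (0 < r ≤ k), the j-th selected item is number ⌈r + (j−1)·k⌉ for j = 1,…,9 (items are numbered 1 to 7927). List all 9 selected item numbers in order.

j=1: r + 0k = 707.459 → ⌈·⌉ = 708
j=2: r + 1k = 1588.236777… → ⌈·⌉ = 1589
j=3: r + 2k = 2469.014555… → ⌈·⌉ = 2470
j=4: r + 3k = 3349.792333… → ⌈·⌉ = 3350
j=5: r + 4k = 4230.570111… → ⌈·⌉ = 4231
j=6: r + 5k = 5111.347888… → ⌈·⌉ = 5112
j=7: r + 6k = 5992.125666… → ⌈·⌉ = 5993
j=8: r + 7k = 6872.903444… → ⌈·⌉ = 6873
j=9: r + 8k = 7753.681222… → ⌈·⌉ = 7754

708, 1589, 2470, 3350, 4231, 5112, 5993, 6873, 7754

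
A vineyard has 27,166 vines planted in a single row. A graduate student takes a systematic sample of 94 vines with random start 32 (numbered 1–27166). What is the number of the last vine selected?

k = 27166/94 = 289
94th selection = r + (94−1)·k = 32 + 93×289 = 32 + 26877 = 26909

26909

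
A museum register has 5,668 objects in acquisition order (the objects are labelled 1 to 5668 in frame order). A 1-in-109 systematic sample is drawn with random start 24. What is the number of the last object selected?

5583

k = 109
52nd selection = r + (52−1)·k = 24 + 51×109 = 24 + 5559 = 5583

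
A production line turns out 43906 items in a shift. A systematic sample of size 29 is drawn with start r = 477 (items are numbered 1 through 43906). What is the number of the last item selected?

42869

k = 43906/29 = 1514
29th selection = r + (29−1)·k = 477 + 28×1514 = 477 + 42392 = 42869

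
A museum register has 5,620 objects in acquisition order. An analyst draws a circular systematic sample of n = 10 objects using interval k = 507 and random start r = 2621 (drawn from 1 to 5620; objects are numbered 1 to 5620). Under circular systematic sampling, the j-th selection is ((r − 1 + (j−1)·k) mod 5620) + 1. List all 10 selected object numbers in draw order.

2621, 3128, 3635, 4142, 4649, 5156, 43, 550, 1057, 1564

Selection 1: 2621
Selection 2: 2621 + 507 = 3128
Selection 3: 3128 + 507 = 3635
Selection 4: 3635 + 507 = 4142
Selection 5: 4142 + 507 = 4649
Selection 6: 4649 + 507 = 5156
Selection 7: 5156 + 507 = 5663 → 5663 − 5620 = 43
Selection 8: 43 + 507 = 550
Selection 9: 550 + 507 = 1057
Selection 10: 1057 + 507 = 1564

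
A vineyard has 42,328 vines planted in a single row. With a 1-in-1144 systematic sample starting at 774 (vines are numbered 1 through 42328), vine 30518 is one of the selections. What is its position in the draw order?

27

k = 1144
position = (30518 − 774)/1144 + 1 = 29744/1144 + 1 = 26 + 1 = 27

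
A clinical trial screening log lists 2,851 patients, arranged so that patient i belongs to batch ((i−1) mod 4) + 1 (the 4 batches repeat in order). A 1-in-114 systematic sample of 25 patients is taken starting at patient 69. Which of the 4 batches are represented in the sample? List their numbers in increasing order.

Consecutive selections differ by k = 114, so their batch numbers differ by 114 mod 4 = 2.
gcd(114, 4) = 2, so the sample visits 4/2 = 2 distinct residues mod 4.
Start 69 is batch 1; the batches hit are 1, 3.

1, 3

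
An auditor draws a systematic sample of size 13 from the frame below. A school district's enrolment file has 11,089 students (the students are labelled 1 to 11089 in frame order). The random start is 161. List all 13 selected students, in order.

k = N/n = 11089/13 = 853
student 1: 161
student 2: 161 + 853 = 1014
student 3: 1014 + 853 = 1867
student 4: 1867 + 853 = 2720
student 5: 2720 + 853 = 3573
student 6: 3573 + 853 = 4426
student 7: 4426 + 853 = 5279
student 8: 5279 + 853 = 6132
student 9: 6132 + 853 = 6985
student 10: 6985 + 853 = 7838
student 11: 7838 + 853 = 8691
student 12: 8691 + 853 = 9544
student 13: 9544 + 853 = 10397

161, 1014, 1867, 2720, 3573, 4426, 5279, 6132, 6985, 7838, 8691, 9544, 10397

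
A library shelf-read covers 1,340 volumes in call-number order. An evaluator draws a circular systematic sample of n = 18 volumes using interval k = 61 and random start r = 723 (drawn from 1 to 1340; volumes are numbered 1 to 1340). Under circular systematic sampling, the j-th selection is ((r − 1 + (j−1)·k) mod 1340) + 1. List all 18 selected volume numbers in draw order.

723, 784, 845, 906, 967, 1028, 1089, 1150, 1211, 1272, 1333, 54, 115, 176, 237, 298, 359, 420

Selection 1: 723
Selection 2: 723 + 61 = 784
Selection 3: 784 + 61 = 845
Selection 4: 845 + 61 = 906
Selection 5: 906 + 61 = 967
Selection 6: 967 + 61 = 1028
Selection 7: 1028 + 61 = 1089
Selection 8: 1089 + 61 = 1150
Selection 9: 1150 + 61 = 1211
Selection 10: 1211 + 61 = 1272
Selection 11: 1272 + 61 = 1333
Selection 12: 1333 + 61 = 1394 → 1394 − 1340 = 54
Selection 13: 54 + 61 = 115
Selection 14: 115 + 61 = 176
Selection 15: 176 + 61 = 237
Selection 16: 237 + 61 = 298
Selection 17: 298 + 61 = 359
Selection 18: 359 + 61 = 420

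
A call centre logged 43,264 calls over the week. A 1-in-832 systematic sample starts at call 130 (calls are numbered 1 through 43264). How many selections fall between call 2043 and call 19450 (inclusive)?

k = 832
First selection ≥ 2043: 130 + ⌈(2043−130)/832⌉·832 = 130 + 3×832 = 2626
Last selection ≤ 19450: 130 + ⌊(19450−130)/832⌋·832 = 130 + 23×832 = 19266
Count = 23 − 3 + 1 = 21

21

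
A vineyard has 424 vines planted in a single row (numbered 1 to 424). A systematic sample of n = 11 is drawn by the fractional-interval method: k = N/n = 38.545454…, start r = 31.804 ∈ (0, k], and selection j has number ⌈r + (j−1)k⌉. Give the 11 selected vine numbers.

j=1: r + 0k = 31.804 → ⌈·⌉ = 32
j=2: r + 1k = 70.349454… → ⌈·⌉ = 71
j=3: r + 2k = 108.894909… → ⌈·⌉ = 109
j=4: r + 3k = 147.440363… → ⌈·⌉ = 148
j=5: r + 4k = 185.985818… → ⌈·⌉ = 186
j=6: r + 5k = 224.531272… → ⌈·⌉ = 225
j=7: r + 6k = 263.076727… → ⌈·⌉ = 264
j=8: r + 7k = 301.622181… → ⌈·⌉ = 302
j=9: r + 8k = 340.167636… → ⌈·⌉ = 341
j=10: r + 9k = 378.713090… → ⌈·⌉ = 379
j=11: r + 10k = 417.258545… → ⌈·⌉ = 418

32, 71, 109, 148, 186, 225, 264, 302, 341, 379, 418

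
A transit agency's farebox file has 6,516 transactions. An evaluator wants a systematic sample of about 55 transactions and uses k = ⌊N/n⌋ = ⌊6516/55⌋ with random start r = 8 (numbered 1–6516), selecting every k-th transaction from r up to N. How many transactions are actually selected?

56

k = ⌊6516/55⌋ = 118
Achieved size = ⌊(6516 − 8)/118⌋ + 1 = ⌊6508/118⌋ + 1 = 55 + 1 = 56
(last selection: 8 + 55×118 = 6498 ≤ 6516; next would be 6616 > 6516)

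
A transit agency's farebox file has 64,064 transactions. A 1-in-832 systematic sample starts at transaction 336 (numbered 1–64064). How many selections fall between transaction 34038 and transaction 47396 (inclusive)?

k = 832
First selection ≥ 34038: 336 + ⌈(34038−336)/832⌉·832 = 336 + 41×832 = 34448
Last selection ≤ 47396: 336 + ⌊(47396−336)/832⌋·832 = 336 + 56×832 = 46928
Count = 56 − 41 + 1 = 16

16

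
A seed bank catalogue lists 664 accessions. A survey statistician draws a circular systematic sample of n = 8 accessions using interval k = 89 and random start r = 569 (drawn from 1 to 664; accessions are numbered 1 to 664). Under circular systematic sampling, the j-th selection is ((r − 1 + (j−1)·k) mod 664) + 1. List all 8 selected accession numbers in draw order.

569, 658, 83, 172, 261, 350, 439, 528

Selection 1: 569
Selection 2: 569 + 89 = 658
Selection 3: 658 + 89 = 747 → 747 − 664 = 83
Selection 4: 83 + 89 = 172
Selection 5: 172 + 89 = 261
Selection 6: 261 + 89 = 350
Selection 7: 350 + 89 = 439
Selection 8: 439 + 89 = 528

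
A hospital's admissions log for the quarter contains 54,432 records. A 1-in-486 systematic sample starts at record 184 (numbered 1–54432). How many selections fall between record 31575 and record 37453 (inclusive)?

12

k = 486
First selection ≥ 31575: 184 + ⌈(31575−184)/486⌉·486 = 184 + 65×486 = 31774
Last selection ≤ 37453: 184 + ⌊(37453−184)/486⌋·486 = 184 + 76×486 = 37120
Count = 76 − 65 + 1 = 12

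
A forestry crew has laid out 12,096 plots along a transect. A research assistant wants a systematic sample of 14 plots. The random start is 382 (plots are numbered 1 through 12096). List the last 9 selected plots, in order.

4702, 5566, 6430, 7294, 8158, 9022, 9886, 10750, 11614

k = N/n = 12096/14 = 864
6th selection = 382 + 5×864 = 4702
7th: 4702 + 864 = 5566
8th: 5566 + 864 = 6430
9th: 6430 + 864 = 7294
10th: 7294 + 864 = 8158
11th: 8158 + 864 = 9022
12th: 9022 + 864 = 9886
13th: 9886 + 864 = 10750
14th: 10750 + 864 = 11614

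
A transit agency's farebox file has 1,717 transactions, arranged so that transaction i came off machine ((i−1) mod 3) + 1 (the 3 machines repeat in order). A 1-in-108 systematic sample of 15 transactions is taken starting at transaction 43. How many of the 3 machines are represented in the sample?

1

Consecutive selections differ by k = 108, so their machine numbers differ by 108 mod 3 = 0.
gcd(108, 3) = 3, so the sample visits 3/3 = 1 distinct residues mod 3.
Start 43 is machine 1; the machines hit are 1.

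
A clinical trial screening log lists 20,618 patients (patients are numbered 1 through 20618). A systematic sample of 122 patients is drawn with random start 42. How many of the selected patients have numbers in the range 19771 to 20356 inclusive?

k = 20618/122 = 169
First selection ≥ 19771: 42 + ⌈(19771−42)/169⌉·169 = 42 + 117×169 = 19815
Last selection ≤ 20356: 42 + ⌊(20356−42)/169⌋·169 = 42 + 120×169 = 20322
Count = 120 − 117 + 1 = 4

4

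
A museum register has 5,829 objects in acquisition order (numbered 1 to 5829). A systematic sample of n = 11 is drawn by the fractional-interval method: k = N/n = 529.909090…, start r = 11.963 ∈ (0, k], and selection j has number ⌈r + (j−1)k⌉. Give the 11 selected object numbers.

12, 542, 1072, 1602, 2132, 2662, 3192, 3722, 4252, 4782, 5312

j=1: r + 0k = 11.963 → ⌈·⌉ = 12
j=2: r + 1k = 541.872090… → ⌈·⌉ = 542
j=3: r + 2k = 1071.781181… → ⌈·⌉ = 1072
j=4: r + 3k = 1601.690272… → ⌈·⌉ = 1602
j=5: r + 4k = 2131.599363… → ⌈·⌉ = 2132
j=6: r + 5k = 2661.508454… → ⌈·⌉ = 2662
j=7: r + 6k = 3191.417545… → ⌈·⌉ = 3192
j=8: r + 7k = 3721.326636… → ⌈·⌉ = 3722
j=9: r + 8k = 4251.235727… → ⌈·⌉ = 4252
j=10: r + 9k = 4781.144818… → ⌈·⌉ = 4782
j=11: r + 10k = 5311.053909… → ⌈·⌉ = 5312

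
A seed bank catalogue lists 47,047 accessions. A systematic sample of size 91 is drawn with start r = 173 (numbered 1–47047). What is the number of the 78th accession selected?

39982

k = 47047/91 = 517
78th selection = r + (78−1)·k = 173 + 77×517 = 173 + 39809 = 39982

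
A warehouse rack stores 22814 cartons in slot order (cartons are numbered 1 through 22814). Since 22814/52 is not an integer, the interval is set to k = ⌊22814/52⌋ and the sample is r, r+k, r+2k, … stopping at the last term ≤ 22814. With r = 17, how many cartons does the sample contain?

k = ⌊22814/52⌋ = 438
Achieved size = ⌊(22814 − 17)/438⌋ + 1 = ⌊22797/438⌋ + 1 = 52 + 1 = 53
(last selection: 17 + 52×438 = 22793 ≤ 22814; next would be 23231 > 22814)

53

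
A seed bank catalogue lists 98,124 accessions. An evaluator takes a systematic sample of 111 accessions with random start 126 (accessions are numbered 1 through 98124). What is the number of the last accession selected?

k = 98124/111 = 884
111th selection = r + (111−1)·k = 126 + 110×884 = 126 + 97240 = 97366

97366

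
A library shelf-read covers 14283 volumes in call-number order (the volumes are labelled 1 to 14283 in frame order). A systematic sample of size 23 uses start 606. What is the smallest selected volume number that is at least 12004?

k = 14283/23 = 621
Steps past start: ⌈(12004 − 606)/621⌉ = ⌈11398/621⌉ = 19
Selected volume: 606 + 19×621 = 12405

12405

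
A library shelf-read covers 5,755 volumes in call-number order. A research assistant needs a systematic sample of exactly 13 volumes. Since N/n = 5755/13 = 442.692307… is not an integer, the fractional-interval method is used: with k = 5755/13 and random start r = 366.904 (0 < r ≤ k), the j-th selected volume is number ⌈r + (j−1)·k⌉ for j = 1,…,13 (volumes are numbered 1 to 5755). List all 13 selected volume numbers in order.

j=1: r + 0k = 366.904 → ⌈·⌉ = 367
j=2: r + 1k = 809.596307… → ⌈·⌉ = 810
j=3: r + 2k = 1252.288615… → ⌈·⌉ = 1253
j=4: r + 3k = 1694.980923… → ⌈·⌉ = 1695
j=5: r + 4k = 2137.673230… → ⌈·⌉ = 2138
j=6: r + 5k = 2580.365538… → ⌈·⌉ = 2581
j=7: r + 6k = 3023.057846… → ⌈·⌉ = 3024
j=8: r + 7k = 3465.750153… → ⌈·⌉ = 3466
j=9: r + 8k = 3908.442461… → ⌈·⌉ = 3909
j=10: r + 9k = 4351.134769… → ⌈·⌉ = 4352
j=11: r + 10k = 4793.827076… → ⌈·⌉ = 4794
j=12: r + 11k = 5236.519384… → ⌈·⌉ = 5237
j=13: r + 12k = 5679.211692… → ⌈·⌉ = 5680

367, 810, 1253, 1695, 2138, 2581, 3024, 3466, 3909, 4352, 4794, 5237, 5680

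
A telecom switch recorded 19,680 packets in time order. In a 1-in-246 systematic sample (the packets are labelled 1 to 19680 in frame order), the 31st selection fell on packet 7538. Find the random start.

k = 246
r = 7538 − (31−1)×246 = 7538 − 7380 = 158

158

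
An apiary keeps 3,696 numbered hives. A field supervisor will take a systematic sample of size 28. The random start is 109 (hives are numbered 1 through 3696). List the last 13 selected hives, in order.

2089, 2221, 2353, 2485, 2617, 2749, 2881, 3013, 3145, 3277, 3409, 3541, 3673

k = N/n = 3696/28 = 132
16th selection = 109 + 15×132 = 2089
17th: 2089 + 132 = 2221
18th: 2221 + 132 = 2353
19th: 2353 + 132 = 2485
20th: 2485 + 132 = 2617
21st: 2617 + 132 = 2749
22nd: 2749 + 132 = 2881
23rd: 2881 + 132 = 3013
24th: 3013 + 132 = 3145
25th: 3145 + 132 = 3277
26th: 3277 + 132 = 3409
27th: 3409 + 132 = 3541
28th: 3541 + 132 = 3673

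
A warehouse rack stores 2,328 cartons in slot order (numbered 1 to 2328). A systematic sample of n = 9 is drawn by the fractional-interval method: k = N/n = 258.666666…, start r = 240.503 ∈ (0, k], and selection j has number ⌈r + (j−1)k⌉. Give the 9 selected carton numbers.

j=1: r + 0k = 240.503 → ⌈·⌉ = 241
j=2: r + 1k = 499.169666… → ⌈·⌉ = 500
j=3: r + 2k = 757.836333… → ⌈·⌉ = 758
j=4: r + 3k = 1016.503 → ⌈·⌉ = 1017
j=5: r + 4k = 1275.169666… → ⌈·⌉ = 1276
j=6: r + 5k = 1533.836333… → ⌈·⌉ = 1534
j=7: r + 6k = 1792.503 → ⌈·⌉ = 1793
j=8: r + 7k = 2051.169666… → ⌈·⌉ = 2052
j=9: r + 8k = 2309.836333… → ⌈·⌉ = 2310

241, 500, 758, 1017, 1276, 1534, 1793, 2052, 2310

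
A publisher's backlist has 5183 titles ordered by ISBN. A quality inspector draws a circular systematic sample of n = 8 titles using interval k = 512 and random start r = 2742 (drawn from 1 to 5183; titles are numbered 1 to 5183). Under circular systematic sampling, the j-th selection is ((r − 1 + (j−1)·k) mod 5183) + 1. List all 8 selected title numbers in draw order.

Selection 1: 2742
Selection 2: 2742 + 512 = 3254
Selection 3: 3254 + 512 = 3766
Selection 4: 3766 + 512 = 4278
Selection 5: 4278 + 512 = 4790
Selection 6: 4790 + 512 = 5302 → 5302 − 5183 = 119
Selection 7: 119 + 512 = 631
Selection 8: 631 + 512 = 1143

2742, 3254, 3766, 4278, 4790, 119, 631, 1143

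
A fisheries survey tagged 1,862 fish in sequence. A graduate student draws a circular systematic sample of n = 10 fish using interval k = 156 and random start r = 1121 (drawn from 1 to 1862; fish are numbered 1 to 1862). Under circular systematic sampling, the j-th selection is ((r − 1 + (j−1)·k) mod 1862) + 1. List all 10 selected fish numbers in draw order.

1121, 1277, 1433, 1589, 1745, 39, 195, 351, 507, 663

Selection 1: 1121
Selection 2: 1121 + 156 = 1277
Selection 3: 1277 + 156 = 1433
Selection 4: 1433 + 156 = 1589
Selection 5: 1589 + 156 = 1745
Selection 6: 1745 + 156 = 1901 → 1901 − 1862 = 39
Selection 7: 39 + 156 = 195
Selection 8: 195 + 156 = 351
Selection 9: 351 + 156 = 507
Selection 10: 507 + 156 = 663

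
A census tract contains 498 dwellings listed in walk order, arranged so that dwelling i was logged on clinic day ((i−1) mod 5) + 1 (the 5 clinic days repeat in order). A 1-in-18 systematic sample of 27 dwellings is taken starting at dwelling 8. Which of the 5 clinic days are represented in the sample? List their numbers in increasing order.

1, 2, 3, 4, 5

Consecutive selections differ by k = 18, so their clinic day numbers differ by 18 mod 5 = 3.
gcd(18, 5) = 1, so the sample visits 5/1 = 5 distinct residues mod 5.
Start 8 is clinic day 3; the clinic days hit are 1, 2, 3, 4, 5.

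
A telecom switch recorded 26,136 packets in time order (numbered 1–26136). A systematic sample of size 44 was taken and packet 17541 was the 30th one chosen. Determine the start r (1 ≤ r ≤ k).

315

k = 26136/44 = 594
r = 17541 − (30−1)×594 = 17541 − 17226 = 315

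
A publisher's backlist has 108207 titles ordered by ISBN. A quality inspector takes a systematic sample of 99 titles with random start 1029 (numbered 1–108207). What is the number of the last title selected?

108143

k = 108207/99 = 1093
99th selection = r + (99−1)·k = 1029 + 98×1093 = 1029 + 107114 = 108143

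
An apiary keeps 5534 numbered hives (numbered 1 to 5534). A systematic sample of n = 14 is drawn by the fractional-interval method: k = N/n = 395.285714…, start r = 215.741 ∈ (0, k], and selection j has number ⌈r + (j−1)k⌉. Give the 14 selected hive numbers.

j=1: r + 0k = 215.741 → ⌈·⌉ = 216
j=2: r + 1k = 611.026714… → ⌈·⌉ = 612
j=3: r + 2k = 1006.312428… → ⌈·⌉ = 1007
j=4: r + 3k = 1401.598142… → ⌈·⌉ = 1402
j=5: r + 4k = 1796.883857… → ⌈·⌉ = 1797
j=6: r + 5k = 2192.169571… → ⌈·⌉ = 2193
j=7: r + 6k = 2587.455285… → ⌈·⌉ = 2588
j=8: r + 7k = 2982.741 → ⌈·⌉ = 2983
j=9: r + 8k = 3378.026714… → ⌈·⌉ = 3379
j=10: r + 9k = 3773.312428… → ⌈·⌉ = 3774
j=11: r + 10k = 4168.598142… → ⌈·⌉ = 4169
j=12: r + 11k = 4563.883857… → ⌈·⌉ = 4564
j=13: r + 12k = 4959.169571… → ⌈·⌉ = 4960
j=14: r + 13k = 5354.455285… → ⌈·⌉ = 5355

216, 612, 1007, 1402, 1797, 2193, 2588, 2983, 3379, 3774, 4169, 4564, 4960, 5355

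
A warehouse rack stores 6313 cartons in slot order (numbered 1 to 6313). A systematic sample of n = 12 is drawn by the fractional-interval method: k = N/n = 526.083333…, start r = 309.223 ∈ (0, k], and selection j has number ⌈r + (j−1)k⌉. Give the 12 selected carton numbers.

j=1: r + 0k = 309.223 → ⌈·⌉ = 310
j=2: r + 1k = 835.306333… → ⌈·⌉ = 836
j=3: r + 2k = 1361.389666… → ⌈·⌉ = 1362
j=4: r + 3k = 1887.473 → ⌈·⌉ = 1888
j=5: r + 4k = 2413.556333… → ⌈·⌉ = 2414
j=6: r + 5k = 2939.639666… → ⌈·⌉ = 2940
j=7: r + 6k = 3465.723 → ⌈·⌉ = 3466
j=8: r + 7k = 3991.806333… → ⌈·⌉ = 3992
j=9: r + 8k = 4517.889666… → ⌈·⌉ = 4518
j=10: r + 9k = 5043.973 → ⌈·⌉ = 5044
j=11: r + 10k = 5570.056333… → ⌈·⌉ = 5571
j=12: r + 11k = 6096.139666… → ⌈·⌉ = 6097

310, 836, 1362, 1888, 2414, 2940, 3466, 3992, 4518, 5044, 5571, 6097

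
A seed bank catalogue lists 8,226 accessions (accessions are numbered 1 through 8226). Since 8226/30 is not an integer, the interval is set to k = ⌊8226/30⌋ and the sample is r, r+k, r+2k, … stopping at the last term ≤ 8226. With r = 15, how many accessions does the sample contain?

30

k = ⌊8226/30⌋ = 274
Achieved size = ⌊(8226 − 15)/274⌋ + 1 = ⌊8211/274⌋ + 1 = 29 + 1 = 30
(last selection: 15 + 29×274 = 7961 ≤ 8226; next would be 8235 > 8226)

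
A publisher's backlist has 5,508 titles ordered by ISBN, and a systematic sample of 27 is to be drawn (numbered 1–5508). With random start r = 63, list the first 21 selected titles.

k = N/n = 5508/27 = 204
title 1: 63
title 2: 63 + 204 = 267
title 3: 267 + 204 = 471
title 4: 471 + 204 = 675
title 5: 675 + 204 = 879
title 6: 879 + 204 = 1083
title 7: 1083 + 204 = 1287
title 8: 1287 + 204 = 1491
title 9: 1491 + 204 = 1695
title 10: 1695 + 204 = 1899
title 11: 1899 + 204 = 2103
title 12: 2103 + 204 = 2307
title 13: 2307 + 204 = 2511
title 14: 2511 + 204 = 2715
title 15: 2715 + 204 = 2919
title 16: 2919 + 204 = 3123
title 17: 3123 + 204 = 3327
title 18: 3327 + 204 = 3531
title 19: 3531 + 204 = 3735
title 20: 3735 + 204 = 3939
title 21: 3939 + 204 = 4143

63, 267, 471, 675, 879, 1083, 1287, 1491, 1695, 1899, 2103, 2307, 2511, 2715, 2919, 3123, 3327, 3531, 3735, 3939, 4143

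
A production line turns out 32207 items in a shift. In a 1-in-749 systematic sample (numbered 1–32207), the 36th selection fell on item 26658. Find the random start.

443

k = 749
r = 26658 − (36−1)×749 = 26658 − 26215 = 443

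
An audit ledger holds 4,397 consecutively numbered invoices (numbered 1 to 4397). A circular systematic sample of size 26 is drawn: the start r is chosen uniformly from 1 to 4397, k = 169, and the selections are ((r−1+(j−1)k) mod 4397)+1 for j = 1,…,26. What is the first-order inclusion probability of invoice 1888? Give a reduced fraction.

For each position j, as r ranges over 1…4397 the j-th selection hits every invoice exactly once, so invoice 1888 is selected for exactly 26 of the 4397 starts.
Inclusion probability = 26/4397.

26/4397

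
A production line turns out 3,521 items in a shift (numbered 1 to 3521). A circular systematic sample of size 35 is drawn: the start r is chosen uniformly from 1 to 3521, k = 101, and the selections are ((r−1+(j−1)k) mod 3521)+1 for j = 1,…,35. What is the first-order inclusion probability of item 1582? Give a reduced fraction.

For each position j, as r ranges over 1…3521 the j-th selection hits every item exactly once, so item 1582 is selected for exactly 35 of the 3521 starts.
Inclusion probability = 35/3521 = 5/503.

5/503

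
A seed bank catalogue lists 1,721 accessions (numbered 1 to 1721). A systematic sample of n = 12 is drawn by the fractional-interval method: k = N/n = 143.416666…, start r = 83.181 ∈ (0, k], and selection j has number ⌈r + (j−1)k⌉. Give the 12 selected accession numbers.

j=1: r + 0k = 83.181 → ⌈·⌉ = 84
j=2: r + 1k = 226.597666… → ⌈·⌉ = 227
j=3: r + 2k = 370.014333… → ⌈·⌉ = 371
j=4: r + 3k = 513.431 → ⌈·⌉ = 514
j=5: r + 4k = 656.847666… → ⌈·⌉ = 657
j=6: r + 5k = 800.264333… → ⌈·⌉ = 801
j=7: r + 6k = 943.681 → ⌈·⌉ = 944
j=8: r + 7k = 1087.097666… → ⌈·⌉ = 1088
j=9: r + 8k = 1230.514333… → ⌈·⌉ = 1231
j=10: r + 9k = 1373.931 → ⌈·⌉ = 1374
j=11: r + 10k = 1517.347666… → ⌈·⌉ = 1518
j=12: r + 11k = 1660.764333… → ⌈·⌉ = 1661

84, 227, 371, 514, 657, 801, 944, 1088, 1231, 1374, 1518, 1661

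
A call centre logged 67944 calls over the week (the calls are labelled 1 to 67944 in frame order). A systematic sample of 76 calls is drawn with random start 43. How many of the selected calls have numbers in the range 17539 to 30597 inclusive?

k = 67944/76 = 894
First selection ≥ 17539: 43 + ⌈(17539−43)/894⌉·894 = 43 + 20×894 = 17923
Last selection ≤ 30597: 43 + ⌊(30597−43)/894⌋·894 = 43 + 34×894 = 30439
Count = 34 − 20 + 1 = 15

15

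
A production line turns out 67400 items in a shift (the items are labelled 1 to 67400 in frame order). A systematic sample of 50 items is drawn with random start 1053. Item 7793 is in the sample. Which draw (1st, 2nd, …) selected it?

k = 67400/50 = 1348
position = (7793 − 1053)/1348 + 1 = 6740/1348 + 1 = 5 + 1 = 6

6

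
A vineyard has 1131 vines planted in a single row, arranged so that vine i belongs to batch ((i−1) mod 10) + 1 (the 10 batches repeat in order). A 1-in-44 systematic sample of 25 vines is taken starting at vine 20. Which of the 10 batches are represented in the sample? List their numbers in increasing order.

Consecutive selections differ by k = 44, so their batch numbers differ by 44 mod 10 = 4.
gcd(44, 10) = 2, so the sample visits 10/2 = 5 distinct residues mod 10.
Start 20 is batch 10; the batches hit are 2, 4, 6, 8, 10.

2, 4, 6, 8, 10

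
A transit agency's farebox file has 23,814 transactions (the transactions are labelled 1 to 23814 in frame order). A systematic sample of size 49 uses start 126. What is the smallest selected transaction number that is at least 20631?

k = 23814/49 = 486
Steps past start: ⌈(20631 − 126)/486⌉ = ⌈20505/486⌉ = 43
Selected transaction: 126 + 43×486 = 21024

21024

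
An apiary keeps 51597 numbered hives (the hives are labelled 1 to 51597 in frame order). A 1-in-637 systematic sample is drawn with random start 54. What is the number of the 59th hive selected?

k = 637
59th selection = r + (59−1)·k = 54 + 58×637 = 54 + 36946 = 37000

37000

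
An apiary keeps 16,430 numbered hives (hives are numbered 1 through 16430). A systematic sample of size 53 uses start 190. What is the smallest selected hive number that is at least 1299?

1430

k = 16430/53 = 310
Steps past start: ⌈(1299 − 190)/310⌉ = ⌈1109/310⌉ = 4
Selected hive: 190 + 4×310 = 1430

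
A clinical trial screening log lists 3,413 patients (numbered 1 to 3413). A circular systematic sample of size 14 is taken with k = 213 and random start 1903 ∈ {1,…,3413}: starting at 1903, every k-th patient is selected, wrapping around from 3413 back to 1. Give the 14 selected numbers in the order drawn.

1903, 2116, 2329, 2542, 2755, 2968, 3181, 3394, 194, 407, 620, 833, 1046, 1259

Selection 1: 1903
Selection 2: 1903 + 213 = 2116
Selection 3: 2116 + 213 = 2329
Selection 4: 2329 + 213 = 2542
Selection 5: 2542 + 213 = 2755
Selection 6: 2755 + 213 = 2968
Selection 7: 2968 + 213 = 3181
Selection 8: 3181 + 213 = 3394
Selection 9: 3394 + 213 = 3607 → 3607 − 3413 = 194
Selection 10: 194 + 213 = 407
Selection 11: 407 + 213 = 620
Selection 12: 620 + 213 = 833
Selection 13: 833 + 213 = 1046
Selection 14: 1046 + 213 = 1259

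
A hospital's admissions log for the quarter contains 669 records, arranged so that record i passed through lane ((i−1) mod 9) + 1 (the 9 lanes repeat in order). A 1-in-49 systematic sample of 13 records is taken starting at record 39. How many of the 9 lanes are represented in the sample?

Consecutive selections differ by k = 49, so their lane numbers differ by 49 mod 9 = 4.
gcd(49, 9) = 1, so the sample visits 9/1 = 9 distinct residues mod 9.
Start 39 is lane 3; the lanes hit are 1, 2, 3, 4, 5, 6, 7, 8, 9.

9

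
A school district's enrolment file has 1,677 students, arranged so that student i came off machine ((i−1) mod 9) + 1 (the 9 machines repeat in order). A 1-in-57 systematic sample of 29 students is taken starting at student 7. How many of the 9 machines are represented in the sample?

3

Consecutive selections differ by k = 57, so their machine numbers differ by 57 mod 9 = 3.
gcd(57, 9) = 3, so the sample visits 9/3 = 3 distinct residues mod 9.
Start 7 is machine 7; the machines hit are 1, 4, 7.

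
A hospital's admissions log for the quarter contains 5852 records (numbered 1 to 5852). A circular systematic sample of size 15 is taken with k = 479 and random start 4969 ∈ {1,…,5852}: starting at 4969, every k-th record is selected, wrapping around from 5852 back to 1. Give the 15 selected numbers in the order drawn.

Selection 1: 4969
Selection 2: 4969 + 479 = 5448
Selection 3: 5448 + 479 = 5927 → 5927 − 5852 = 75
Selection 4: 75 + 479 = 554
Selection 5: 554 + 479 = 1033
Selection 6: 1033 + 479 = 1512
Selection 7: 1512 + 479 = 1991
Selection 8: 1991 + 479 = 2470
Selection 9: 2470 + 479 = 2949
Selection 10: 2949 + 479 = 3428
Selection 11: 3428 + 479 = 3907
Selection 12: 3907 + 479 = 4386
Selection 13: 4386 + 479 = 4865
Selection 14: 4865 + 479 = 5344
Selection 15: 5344 + 479 = 5823

4969, 5448, 75, 554, 1033, 1512, 1991, 2470, 2949, 3428, 3907, 4386, 4865, 5344, 5823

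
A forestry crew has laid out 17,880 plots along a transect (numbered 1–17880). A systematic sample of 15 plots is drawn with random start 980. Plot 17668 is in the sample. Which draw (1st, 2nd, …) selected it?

k = 17880/15 = 1192
position = (17668 − 980)/1192 + 1 = 16688/1192 + 1 = 14 + 1 = 15

15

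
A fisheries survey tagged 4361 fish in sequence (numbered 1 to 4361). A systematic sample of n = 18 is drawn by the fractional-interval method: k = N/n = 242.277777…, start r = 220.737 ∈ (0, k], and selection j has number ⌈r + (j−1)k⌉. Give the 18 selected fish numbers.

j=1: r + 0k = 220.737 → ⌈·⌉ = 221
j=2: r + 1k = 463.014777… → ⌈·⌉ = 464
j=3: r + 2k = 705.292555… → ⌈·⌉ = 706
j=4: r + 3k = 947.570333… → ⌈·⌉ = 948
j=5: r + 4k = 1189.848111… → ⌈·⌉ = 1190
j=6: r + 5k = 1432.125888… → ⌈·⌉ = 1433
j=7: r + 6k = 1674.403666… → ⌈·⌉ = 1675
j=8: r + 7k = 1916.681444… → ⌈·⌉ = 1917
j=9: r + 8k = 2158.959222… → ⌈·⌉ = 2159
j=10: r + 9k = 2401.237 → ⌈·⌉ = 2402
j=11: r + 10k = 2643.514777… → ⌈·⌉ = 2644
j=12: r + 11k = 2885.792555… → ⌈·⌉ = 2886
j=13: r + 12k = 3128.070333… → ⌈·⌉ = 3129
j=14: r + 13k = 3370.348111… → ⌈·⌉ = 3371
j=15: r + 14k = 3612.625888… → ⌈·⌉ = 3613
j=16: r + 15k = 3854.903666… → ⌈·⌉ = 3855
j=17: r + 16k = 4097.181444… → ⌈·⌉ = 4098
j=18: r + 17k = 4339.459222… → ⌈·⌉ = 4340

221, 464, 706, 948, 1190, 1433, 1675, 1917, 2159, 2402, 2644, 2886, 3129, 3371, 3613, 3855, 4098, 4340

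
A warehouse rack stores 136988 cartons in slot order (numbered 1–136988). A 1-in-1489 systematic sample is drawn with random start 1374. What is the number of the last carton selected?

k = 1489
92nd selection = r + (92−1)·k = 1374 + 91×1489 = 1374 + 135499 = 136873

136873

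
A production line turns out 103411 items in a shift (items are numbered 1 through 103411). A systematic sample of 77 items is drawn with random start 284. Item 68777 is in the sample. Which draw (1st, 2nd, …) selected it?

k = 103411/77 = 1343
position = (68777 − 284)/1343 + 1 = 68493/1343 + 1 = 51 + 1 = 52

52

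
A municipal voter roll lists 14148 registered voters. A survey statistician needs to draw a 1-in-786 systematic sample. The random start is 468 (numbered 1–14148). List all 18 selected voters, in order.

voter 1: 468
voter 2: 468 + 786 = 1254
voter 3: 1254 + 786 = 2040
voter 4: 2040 + 786 = 2826
voter 5: 2826 + 786 = 3612
voter 6: 3612 + 786 = 4398
voter 7: 4398 + 786 = 5184
voter 8: 5184 + 786 = 5970
voter 9: 5970 + 786 = 6756
voter 10: 6756 + 786 = 7542
voter 11: 7542 + 786 = 8328
voter 12: 8328 + 786 = 9114
voter 13: 9114 + 786 = 9900
voter 14: 9900 + 786 = 10686
voter 15: 10686 + 786 = 11472
voter 16: 11472 + 786 = 12258
voter 17: 12258 + 786 = 13044
voter 18: 13044 + 786 = 13830

468, 1254, 2040, 2826, 3612, 4398, 5184, 5970, 6756, 7542, 8328, 9114, 9900, 10686, 11472, 12258, 13044, 13830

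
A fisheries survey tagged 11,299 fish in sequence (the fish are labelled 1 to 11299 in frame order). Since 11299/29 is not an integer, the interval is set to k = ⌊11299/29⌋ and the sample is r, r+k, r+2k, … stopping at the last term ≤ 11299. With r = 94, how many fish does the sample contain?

k = ⌊11299/29⌋ = 389
Achieved size = ⌊(11299 − 94)/389⌋ + 1 = ⌊11205/389⌋ + 1 = 28 + 1 = 29
(last selection: 94 + 28×389 = 10986 ≤ 11299; next would be 11375 > 11299)

29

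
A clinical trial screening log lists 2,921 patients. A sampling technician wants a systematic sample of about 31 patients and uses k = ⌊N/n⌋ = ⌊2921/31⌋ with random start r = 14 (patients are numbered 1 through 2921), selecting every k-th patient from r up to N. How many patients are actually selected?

k = ⌊2921/31⌋ = 94
Achieved size = ⌊(2921 − 14)/94⌋ + 1 = ⌊2907/94⌋ + 1 = 30 + 1 = 31
(last selection: 14 + 30×94 = 2834 ≤ 2921; next would be 2928 > 2921)

31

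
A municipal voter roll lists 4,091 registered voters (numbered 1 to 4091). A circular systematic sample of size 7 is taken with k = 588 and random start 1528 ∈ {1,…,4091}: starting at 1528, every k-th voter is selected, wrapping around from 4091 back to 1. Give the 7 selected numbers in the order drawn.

Selection 1: 1528
Selection 2: 1528 + 588 = 2116
Selection 3: 2116 + 588 = 2704
Selection 4: 2704 + 588 = 3292
Selection 5: 3292 + 588 = 3880
Selection 6: 3880 + 588 = 4468 → 4468 − 4091 = 377
Selection 7: 377 + 588 = 965

1528, 2116, 2704, 3292, 3880, 377, 965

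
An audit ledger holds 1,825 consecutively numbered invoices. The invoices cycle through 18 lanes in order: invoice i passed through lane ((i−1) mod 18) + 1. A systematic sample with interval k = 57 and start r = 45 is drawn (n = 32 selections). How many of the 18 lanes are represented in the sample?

6

Consecutive selections differ by k = 57, so their lane numbers differ by 57 mod 18 = 3.
gcd(57, 18) = 3, so the sample visits 18/3 = 6 distinct residues mod 18.
Start 45 is lane 9; the lanes hit are 3, 6, 9, 12, 15, 18.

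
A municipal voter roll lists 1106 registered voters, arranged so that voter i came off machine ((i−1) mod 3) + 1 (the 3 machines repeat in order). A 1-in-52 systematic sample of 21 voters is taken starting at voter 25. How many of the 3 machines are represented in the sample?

Consecutive selections differ by k = 52, so their machine numbers differ by 52 mod 3 = 1.
gcd(52, 3) = 1, so the sample visits 3/1 = 3 distinct residues mod 3.
Start 25 is machine 1; the machines hit are 1, 2, 3.

3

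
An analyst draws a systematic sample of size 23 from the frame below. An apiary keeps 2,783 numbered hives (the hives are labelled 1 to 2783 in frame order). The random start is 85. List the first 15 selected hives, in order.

85, 206, 327, 448, 569, 690, 811, 932, 1053, 1174, 1295, 1416, 1537, 1658, 1779

k = N/n = 2783/23 = 121
hive 1: 85
hive 2: 85 + 121 = 206
hive 3: 206 + 121 = 327
hive 4: 327 + 121 = 448
hive 5: 448 + 121 = 569
hive 6: 569 + 121 = 690
hive 7: 690 + 121 = 811
hive 8: 811 + 121 = 932
hive 9: 932 + 121 = 1053
hive 10: 1053 + 121 = 1174
hive 11: 1174 + 121 = 1295
hive 12: 1295 + 121 = 1416
hive 13: 1416 + 121 = 1537
hive 14: 1537 + 121 = 1658
hive 15: 1658 + 121 = 1779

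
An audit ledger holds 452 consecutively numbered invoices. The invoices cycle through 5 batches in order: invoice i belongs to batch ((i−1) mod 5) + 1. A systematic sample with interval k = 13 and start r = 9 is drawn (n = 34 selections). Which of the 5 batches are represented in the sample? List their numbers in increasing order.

1, 2, 3, 4, 5

Consecutive selections differ by k = 13, so their batch numbers differ by 13 mod 5 = 3.
gcd(13, 5) = 1, so the sample visits 5/1 = 5 distinct residues mod 5.
Start 9 is batch 4; the batches hit are 1, 2, 3, 4, 5.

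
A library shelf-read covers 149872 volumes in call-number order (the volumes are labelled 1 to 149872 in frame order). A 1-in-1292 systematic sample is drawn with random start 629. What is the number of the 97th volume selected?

124661

k = 1292
97th selection = r + (97−1)·k = 629 + 96×1292 = 629 + 124032 = 124661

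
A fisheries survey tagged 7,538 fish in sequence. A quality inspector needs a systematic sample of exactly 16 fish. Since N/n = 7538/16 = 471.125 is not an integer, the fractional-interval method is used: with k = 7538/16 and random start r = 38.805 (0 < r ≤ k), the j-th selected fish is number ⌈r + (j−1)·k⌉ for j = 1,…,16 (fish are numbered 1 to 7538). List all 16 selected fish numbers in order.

39, 510, 982, 1453, 1924, 2395, 2866, 3337, 3808, 4279, 4751, 5222, 5693, 6164, 6635, 7106

j=1: r + 0k = 38.805 → ⌈·⌉ = 39
j=2: r + 1k = 509.93 → ⌈·⌉ = 510
j=3: r + 2k = 981.055 → ⌈·⌉ = 982
j=4: r + 3k = 1452.18 → ⌈·⌉ = 1453
j=5: r + 4k = 1923.305 → ⌈·⌉ = 1924
j=6: r + 5k = 2394.43 → ⌈·⌉ = 2395
j=7: r + 6k = 2865.555 → ⌈·⌉ = 2866
j=8: r + 7k = 3336.68 → ⌈·⌉ = 3337
j=9: r + 8k = 3807.805 → ⌈·⌉ = 3808
j=10: r + 9k = 4278.93 → ⌈·⌉ = 4279
j=11: r + 10k = 4750.055 → ⌈·⌉ = 4751
j=12: r + 11k = 5221.18 → ⌈·⌉ = 5222
j=13: r + 12k = 5692.305 → ⌈·⌉ = 5693
j=14: r + 13k = 6163.43 → ⌈·⌉ = 6164
j=15: r + 14k = 6634.555 → ⌈·⌉ = 6635
j=16: r + 15k = 7105.68 → ⌈·⌉ = 7106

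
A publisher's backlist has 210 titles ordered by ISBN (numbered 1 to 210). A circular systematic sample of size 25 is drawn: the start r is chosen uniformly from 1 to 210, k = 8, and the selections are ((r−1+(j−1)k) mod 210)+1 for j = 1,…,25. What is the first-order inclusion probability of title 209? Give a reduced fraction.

5/42

For each position j, as r ranges over 1…210 the j-th selection hits every title exactly once, so title 209 is selected for exactly 25 of the 210 starts.
Inclusion probability = 25/210 = 5/42.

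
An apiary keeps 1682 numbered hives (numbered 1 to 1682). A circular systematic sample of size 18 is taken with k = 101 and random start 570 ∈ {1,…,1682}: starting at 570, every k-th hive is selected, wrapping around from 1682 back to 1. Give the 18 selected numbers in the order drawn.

Selection 1: 570
Selection 2: 570 + 101 = 671
Selection 3: 671 + 101 = 772
Selection 4: 772 + 101 = 873
Selection 5: 873 + 101 = 974
Selection 6: 974 + 101 = 1075
Selection 7: 1075 + 101 = 1176
Selection 8: 1176 + 101 = 1277
Selection 9: 1277 + 101 = 1378
Selection 10: 1378 + 101 = 1479
Selection 11: 1479 + 101 = 1580
Selection 12: 1580 + 101 = 1681
Selection 13: 1681 + 101 = 1782 → 1782 − 1682 = 100
Selection 14: 100 + 101 = 201
Selection 15: 201 + 101 = 302
Selection 16: 302 + 101 = 403
Selection 17: 403 + 101 = 504
Selection 18: 504 + 101 = 605

570, 671, 772, 873, 974, 1075, 1176, 1277, 1378, 1479, 1580, 1681, 100, 201, 302, 403, 504, 605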